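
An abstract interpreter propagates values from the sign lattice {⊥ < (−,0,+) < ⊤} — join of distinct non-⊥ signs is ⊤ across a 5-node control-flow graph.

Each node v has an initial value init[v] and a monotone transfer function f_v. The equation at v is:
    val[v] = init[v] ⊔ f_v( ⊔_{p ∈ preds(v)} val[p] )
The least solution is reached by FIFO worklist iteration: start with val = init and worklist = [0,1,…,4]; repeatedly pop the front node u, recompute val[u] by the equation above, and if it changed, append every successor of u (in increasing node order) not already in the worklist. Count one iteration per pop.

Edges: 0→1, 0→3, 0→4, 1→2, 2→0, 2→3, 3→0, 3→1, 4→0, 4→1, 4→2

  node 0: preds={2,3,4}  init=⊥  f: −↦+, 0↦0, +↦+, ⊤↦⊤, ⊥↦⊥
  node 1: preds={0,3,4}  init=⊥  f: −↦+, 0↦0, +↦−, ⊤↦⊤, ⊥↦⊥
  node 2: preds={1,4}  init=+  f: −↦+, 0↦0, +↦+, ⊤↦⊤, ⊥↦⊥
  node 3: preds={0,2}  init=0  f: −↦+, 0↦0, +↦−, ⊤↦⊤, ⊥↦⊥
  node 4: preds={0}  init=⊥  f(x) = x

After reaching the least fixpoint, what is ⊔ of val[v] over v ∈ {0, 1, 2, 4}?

Iteration log — 8 steps:
  step 1. node 0  ⊔preds=⊤  new=⊤  old=⊥  +wl: 
  step 2. node 1  ⊔preds=⊤  new=⊤  old=⊥  +wl: 
  step 3. node 2  ⊔preds=⊤  new=⊤  old=+  +wl: 0
  step 4. node 3  ⊔preds=⊤  new=⊤  old=0  +wl: 1
  step 5. node 4  ⊔preds=⊤  new=⊤  old=⊥  +wl: 2
  step 6. node 0  ⊔preds=⊤  new=⊤  stable
  step 7. node 1  ⊔preds=⊤  new=⊤  stable
  step 8. node 2  ⊔preds=⊤  new=⊤  stable

Least fixpoint reached:
  node 0: ⊤
  node 1: ⊤
  node 2: ⊤
  node 3: ⊤
  node 4: ⊤

⊤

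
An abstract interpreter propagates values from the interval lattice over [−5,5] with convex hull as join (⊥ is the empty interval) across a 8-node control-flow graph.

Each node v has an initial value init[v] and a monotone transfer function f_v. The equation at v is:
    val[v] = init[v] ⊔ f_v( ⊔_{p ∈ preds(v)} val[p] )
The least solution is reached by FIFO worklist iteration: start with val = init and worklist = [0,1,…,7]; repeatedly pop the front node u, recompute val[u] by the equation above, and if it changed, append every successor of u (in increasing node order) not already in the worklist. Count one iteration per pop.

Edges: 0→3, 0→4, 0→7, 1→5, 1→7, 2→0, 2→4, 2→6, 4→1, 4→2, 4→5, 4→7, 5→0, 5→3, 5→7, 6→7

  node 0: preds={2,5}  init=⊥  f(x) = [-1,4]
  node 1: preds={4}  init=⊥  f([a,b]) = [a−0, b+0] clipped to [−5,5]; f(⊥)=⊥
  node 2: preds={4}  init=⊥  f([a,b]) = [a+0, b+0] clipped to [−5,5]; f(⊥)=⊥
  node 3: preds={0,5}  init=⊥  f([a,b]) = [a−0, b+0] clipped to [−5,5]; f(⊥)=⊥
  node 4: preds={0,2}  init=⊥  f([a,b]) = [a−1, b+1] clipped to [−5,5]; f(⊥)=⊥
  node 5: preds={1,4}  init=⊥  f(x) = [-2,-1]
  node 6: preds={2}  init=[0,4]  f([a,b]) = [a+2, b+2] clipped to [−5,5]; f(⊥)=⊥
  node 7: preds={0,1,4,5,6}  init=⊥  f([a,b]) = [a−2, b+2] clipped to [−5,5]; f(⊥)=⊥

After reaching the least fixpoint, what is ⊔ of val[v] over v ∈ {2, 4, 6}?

[-5,5]

Iteration log — 38 steps:
  step 1. node 0  ⊔preds=⊥  new=[-1,4]  old=⊥  +wl: 
  step 2. node 1  ⊔preds=⊥  new=⊥  stable
  step 3. node 2  ⊔preds=⊥  new=⊥  stable
  step 4. node 3  ⊔preds=[-1,4]  new=[-1,4]  old=⊥  +wl: 
  step 5. node 4  ⊔preds=[-1,4]  new=[-2,5]  old=⊥  +wl: 1,2
  step 6. node 5  ⊔preds=[-2,5]  new=[-2,-1]  old=⊥  +wl: 0,3
  step 7. node 6  ⊔preds=⊥  new=[0,4]  stable
  step 8. node 7  ⊔preds=[-2,5]  new=[-4,5]  old=⊥  +wl: 
  step 9. node 1  ⊔preds=[-2,5]  new=[-2,5]  old=⊥  +wl: 5,7
  step 10. node 2  ⊔preds=[-2,5]  new=[-2,5]  old=⊥  +wl: 4,6
  step 11. node 0  ⊔preds=[-2,5]  new=[-1,4]  stable
  step 12. node 3  ⊔preds=[-2,4]  new=[-2,4]  old=[-1,4]  +wl: 
  step 13. node 5  ⊔preds=[-2,5]  new=[-2,-1]  stable
  step 14. node 7  ⊔preds=[-2,5]  new=[-4,5]  stable
  step 15. node 4  ⊔preds=[-2,5]  new=[-3,5]  old=[-2,5]  +wl: 1,2,5,7
  step 16. node 6  ⊔preds=[-2,5]  new=[0,5]  old=[0,4]  +wl: 
  step 17. node 1  ⊔preds=[-3,5]  new=[-3,5]  old=[-2,5]  +wl: 
  step 18. node 2  ⊔preds=[-3,5]  new=[-3,5]  old=[-2,5]  +wl: 0,4,6
  step 19. node 5  ⊔preds=[-3,5]  new=[-2,-1]  stable
  step 20. node 7  ⊔preds=[-3,5]  new=[-5,5]  old=[-4,5]  +wl: 
  step 21. node 0  ⊔preds=[-3,5]  new=[-1,4]  stable
  step 22. node 4  ⊔preds=[-3,5]  new=[-4,5]  old=[-3,5]  +wl: 1,2,5,7
  step 23. node 6  ⊔preds=[-3,5]  new=[-1,5]  old=[0,5]  +wl: 
  step 24. node 1  ⊔preds=[-4,5]  new=[-4,5]  old=[-3,5]  +wl: 
  step 25. node 2  ⊔preds=[-4,5]  new=[-4,5]  old=[-3,5]  +wl: 0,4,6
  step 26. node 5  ⊔preds=[-4,5]  new=[-2,-1]  stable
  step 27. node 7  ⊔preds=[-4,5]  new=[-5,5]  stable
  step 28. node 0  ⊔preds=[-4,5]  new=[-1,4]  stable
  step 29. node 4  ⊔preds=[-4,5]  new=[-5,5]  old=[-4,5]  +wl: 1,2,5,7
  step 30. node 6  ⊔preds=[-4,5]  new=[-2,5]  old=[-1,5]  +wl: 
  step 31. node 1  ⊔preds=[-5,5]  new=[-5,5]  old=[-4,5]  +wl: 
  step 32. node 2  ⊔preds=[-5,5]  new=[-5,5]  old=[-4,5]  +wl: 0,4,6
  step 33. node 5  ⊔preds=[-5,5]  new=[-2,-1]  stable
  step 34. node 7  ⊔preds=[-5,5]  new=[-5,5]  stable
  step 35. node 0  ⊔preds=[-5,5]  new=[-1,4]  stable
  step 36. node 4  ⊔preds=[-5,5]  new=[-5,5]  stable
  step 37. node 6  ⊔preds=[-5,5]  new=[-3,5]  old=[-2,5]  +wl: 7
  step 38. node 7  ⊔preds=[-5,5]  new=[-5,5]  stable

Least fixpoint reached:
  node 0: [-1,4]
  node 1: [-5,5]
  node 2: [-5,5]
  node 3: [-2,4]
  node 4: [-5,5]
  node 5: [-2,-1]
  node 6: [-3,5]
  node 7: [-5,5]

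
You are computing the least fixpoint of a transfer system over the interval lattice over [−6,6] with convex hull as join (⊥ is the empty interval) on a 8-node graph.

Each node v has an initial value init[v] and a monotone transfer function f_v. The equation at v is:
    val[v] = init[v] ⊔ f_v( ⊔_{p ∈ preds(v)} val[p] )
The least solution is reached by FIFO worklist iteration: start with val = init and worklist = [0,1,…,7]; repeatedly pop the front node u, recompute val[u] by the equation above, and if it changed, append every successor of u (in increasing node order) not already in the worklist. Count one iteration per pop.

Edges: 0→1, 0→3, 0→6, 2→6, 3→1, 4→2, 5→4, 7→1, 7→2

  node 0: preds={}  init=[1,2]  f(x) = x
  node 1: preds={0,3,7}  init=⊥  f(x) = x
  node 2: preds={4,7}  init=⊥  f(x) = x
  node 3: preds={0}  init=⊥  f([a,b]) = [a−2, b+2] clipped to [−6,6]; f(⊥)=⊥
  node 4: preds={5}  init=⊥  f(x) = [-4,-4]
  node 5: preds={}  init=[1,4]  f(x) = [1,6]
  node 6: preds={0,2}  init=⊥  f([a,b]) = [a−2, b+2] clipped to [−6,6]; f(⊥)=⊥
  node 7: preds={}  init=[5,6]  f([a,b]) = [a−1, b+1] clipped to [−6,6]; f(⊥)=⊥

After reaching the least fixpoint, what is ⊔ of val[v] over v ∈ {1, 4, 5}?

[-4,6]

Iteration log — 12 steps:
  step 1. node 0  ⊔preds=⊥  new=[1,2]  stable
  step 2. node 1  ⊔preds=[1,6]  new=[1,6]  old=⊥  +wl: 
  step 3. node 2  ⊔preds=[5,6]  new=[5,6]  old=⊥  +wl: 
  step 4. node 3  ⊔preds=[1,2]  new=[-1,4]  old=⊥  +wl: 1
  step 5. node 4  ⊔preds=[1,4]  new=[-4,-4]  old=⊥  +wl: 2
  step 6. node 5  ⊔preds=⊥  new=[1,6]  old=[1,4]  +wl: 4
  step 7. node 6  ⊔preds=[1,6]  new=[-1,6]  old=⊥  +wl: 
  step 8. node 7  ⊔preds=⊥  new=[5,6]  stable
  step 9. node 1  ⊔preds=[-1,6]  new=[-1,6]  old=[1,6]  +wl: 
  step 10. node 2  ⊔preds=[-4,6]  new=[-4,6]  old=[5,6]  +wl: 6
  step 11. node 4  ⊔preds=[1,6]  new=[-4,-4]  stable
  step 12. node 6  ⊔preds=[-4,6]  new=[-6,6]  old=[-1,6]  +wl: 

Least fixpoint reached:
  node 0: [1,2]
  node 1: [-1,6]
  node 2: [-4,6]
  node 3: [-1,4]
  node 4: [-4,-4]
  node 5: [1,6]
  node 6: [-6,6]
  node 7: [5,6]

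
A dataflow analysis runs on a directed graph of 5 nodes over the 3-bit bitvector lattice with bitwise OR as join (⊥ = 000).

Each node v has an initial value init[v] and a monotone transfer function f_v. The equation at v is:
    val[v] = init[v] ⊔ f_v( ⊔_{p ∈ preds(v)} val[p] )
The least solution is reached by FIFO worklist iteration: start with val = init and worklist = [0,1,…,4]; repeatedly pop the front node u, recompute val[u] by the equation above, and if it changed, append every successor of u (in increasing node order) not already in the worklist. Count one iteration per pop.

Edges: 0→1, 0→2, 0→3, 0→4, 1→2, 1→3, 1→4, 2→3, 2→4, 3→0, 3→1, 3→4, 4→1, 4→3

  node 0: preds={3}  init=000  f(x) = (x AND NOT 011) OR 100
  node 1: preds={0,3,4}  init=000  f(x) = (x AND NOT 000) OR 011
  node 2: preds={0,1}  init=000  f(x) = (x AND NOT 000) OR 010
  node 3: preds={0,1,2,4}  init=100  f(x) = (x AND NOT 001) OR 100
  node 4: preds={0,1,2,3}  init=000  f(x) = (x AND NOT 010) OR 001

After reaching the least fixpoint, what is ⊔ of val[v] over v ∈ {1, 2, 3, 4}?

Trace (8 dequeues):
  [1] u=0 | in 100 | out 100 | prev 000 | push {}
  [2] u=1 | in 100 | out 111 | prev 000 | push {}
  [3] u=2 | in 111 | out 111 | prev 000 | push {}
  [4] u=3 | in 111 | out 110 | prev 100 | push {0,1}
  [5] u=4 | in 111 | out 101 | prev 000 | push {3}
  [6] u=0 | in 110 | out 100 | ==
  [7] u=1 | in 111 | out 111 | ==
  [8] u=3 | in 111 | out 110 | ==

Converged values:
  [0] 100
  [1] 111
  [2] 111
  [3] 110
  [4] 101

111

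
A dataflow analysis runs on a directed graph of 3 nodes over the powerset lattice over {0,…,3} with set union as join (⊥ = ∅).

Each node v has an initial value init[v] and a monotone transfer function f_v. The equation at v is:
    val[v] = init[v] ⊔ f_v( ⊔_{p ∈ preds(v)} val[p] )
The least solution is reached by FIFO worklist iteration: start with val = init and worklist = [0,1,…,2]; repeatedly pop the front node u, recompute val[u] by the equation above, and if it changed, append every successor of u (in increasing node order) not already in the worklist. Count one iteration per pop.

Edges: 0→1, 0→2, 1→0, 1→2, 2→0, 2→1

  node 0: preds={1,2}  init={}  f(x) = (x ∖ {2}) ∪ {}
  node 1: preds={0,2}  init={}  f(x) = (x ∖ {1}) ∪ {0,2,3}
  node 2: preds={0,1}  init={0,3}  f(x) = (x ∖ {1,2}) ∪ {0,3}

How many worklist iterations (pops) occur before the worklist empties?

4

Iteration log — 4 steps:
  step 1. node 0  ⊔preds={0,3}  new={0,3}  old={}  +wl: 
  step 2. node 1  ⊔preds={0,3}  new={0,2,3}  old={}  +wl: 0
  step 3. node 2  ⊔preds={0,2,3}  new={0,3}  stable
  step 4. node 0  ⊔preds={0,2,3}  new={0,3}  stable

Least fixpoint reached:
  node 0: {0,3}
  node 1: {0,2,3}
  node 2: {0,3}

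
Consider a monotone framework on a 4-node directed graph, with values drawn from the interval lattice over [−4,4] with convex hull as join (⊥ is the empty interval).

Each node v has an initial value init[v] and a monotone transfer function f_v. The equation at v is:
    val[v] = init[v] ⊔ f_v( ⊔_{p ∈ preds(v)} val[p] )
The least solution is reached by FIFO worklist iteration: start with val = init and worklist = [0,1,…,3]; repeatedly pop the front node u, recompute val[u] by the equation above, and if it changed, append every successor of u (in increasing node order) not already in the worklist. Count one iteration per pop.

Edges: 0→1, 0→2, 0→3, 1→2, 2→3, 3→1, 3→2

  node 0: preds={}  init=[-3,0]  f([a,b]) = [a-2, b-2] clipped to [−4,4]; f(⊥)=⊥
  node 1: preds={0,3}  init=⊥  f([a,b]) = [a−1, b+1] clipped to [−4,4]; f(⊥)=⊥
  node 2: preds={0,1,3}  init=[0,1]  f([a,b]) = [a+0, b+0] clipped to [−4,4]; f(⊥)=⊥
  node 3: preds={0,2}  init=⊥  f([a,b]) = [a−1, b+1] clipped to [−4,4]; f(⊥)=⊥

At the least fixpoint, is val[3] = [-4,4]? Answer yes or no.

yes

Worklist (10 pops):
  #1 pop 0: in=⊥ → [-3,0] (no change)
  #2 pop 1: in=[-3,0] → [-4,1] (was ⊥); enqueue []
  #3 pop 2: in=[-4,1] → [-4,1] (was [0,1]); enqueue []
  #4 pop 3: in=[-4,1] → [-4,2] (was ⊥); enqueue [1,2]
  #5 pop 1: in=[-4,2] → [-4,3] (was [-4,1]); enqueue []
  #6 pop 2: in=[-4,3] → [-4,3] (was [-4,1]); enqueue [3]
  #7 pop 3: in=[-4,3] → [-4,4] (was [-4,2]); enqueue [1,2]
  #8 pop 1: in=[-4,4] → [-4,4] (was [-4,3]); enqueue []
  #9 pop 2: in=[-4,4] → [-4,4] (was [-4,3]); enqueue [3]
  #10 pop 3: in=[-4,4] → [-4,4] (no change)

Fixpoint:
  val[0] = [-3,0]
  val[1] = [-4,4]
  val[2] = [-4,4]
  val[3] = [-4,4]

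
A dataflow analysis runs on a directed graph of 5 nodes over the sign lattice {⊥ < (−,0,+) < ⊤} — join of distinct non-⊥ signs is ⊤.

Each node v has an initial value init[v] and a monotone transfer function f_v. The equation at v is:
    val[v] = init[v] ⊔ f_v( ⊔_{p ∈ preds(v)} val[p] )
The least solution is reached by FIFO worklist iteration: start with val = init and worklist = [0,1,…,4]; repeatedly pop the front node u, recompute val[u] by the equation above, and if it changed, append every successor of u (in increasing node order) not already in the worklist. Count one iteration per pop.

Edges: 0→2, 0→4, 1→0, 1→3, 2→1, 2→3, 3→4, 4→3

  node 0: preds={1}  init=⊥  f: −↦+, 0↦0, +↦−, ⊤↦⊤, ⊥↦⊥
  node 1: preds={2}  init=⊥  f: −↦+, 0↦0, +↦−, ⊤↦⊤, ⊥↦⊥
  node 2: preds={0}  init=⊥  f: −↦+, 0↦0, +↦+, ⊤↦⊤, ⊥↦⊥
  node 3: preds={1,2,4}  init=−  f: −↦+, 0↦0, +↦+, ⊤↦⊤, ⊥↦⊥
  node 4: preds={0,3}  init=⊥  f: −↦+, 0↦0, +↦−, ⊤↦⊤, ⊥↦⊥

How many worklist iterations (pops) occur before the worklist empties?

8

Worklist (8 pops):
  #1 pop 0: in=⊥ → ⊥ (no change)
  #2 pop 1: in=⊥ → ⊥ (no change)
  #3 pop 2: in=⊥ → ⊥ (no change)
  #4 pop 3: in=⊥ → − (no change)
  #5 pop 4: in=− → + (was ⊥); enqueue [3]
  #6 pop 3: in=+ → ⊤ (was −); enqueue [4]
  #7 pop 4: in=⊤ → ⊤ (was +); enqueue [3]
  #8 pop 3: in=⊤ → ⊤ (no change)

Fixpoint:
  val[0] = ⊥
  val[1] = ⊥
  val[2] = ⊥
  val[3] = ⊤
  val[4] = ⊤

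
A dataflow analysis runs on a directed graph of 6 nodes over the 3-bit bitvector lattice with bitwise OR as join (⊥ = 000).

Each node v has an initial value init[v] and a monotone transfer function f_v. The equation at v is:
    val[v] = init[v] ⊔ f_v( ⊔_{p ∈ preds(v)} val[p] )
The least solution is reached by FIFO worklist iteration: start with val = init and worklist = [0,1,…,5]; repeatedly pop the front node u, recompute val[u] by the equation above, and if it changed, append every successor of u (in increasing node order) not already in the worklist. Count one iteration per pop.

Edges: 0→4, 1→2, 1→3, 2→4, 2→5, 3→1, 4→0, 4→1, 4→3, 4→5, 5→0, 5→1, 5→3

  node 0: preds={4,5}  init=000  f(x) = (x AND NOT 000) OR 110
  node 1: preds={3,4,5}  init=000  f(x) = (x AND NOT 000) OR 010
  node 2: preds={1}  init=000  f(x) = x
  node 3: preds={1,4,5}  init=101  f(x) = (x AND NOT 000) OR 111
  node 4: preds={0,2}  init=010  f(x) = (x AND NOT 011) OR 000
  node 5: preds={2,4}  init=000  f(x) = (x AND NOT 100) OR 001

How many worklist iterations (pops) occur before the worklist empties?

Worklist (10 pops):
  #1 pop 0: in=010 → 110 (was 000); enqueue []
  #2 pop 1: in=111 → 111 (was 000); enqueue []
  #3 pop 2: in=111 → 111 (was 000); enqueue []
  #4 pop 3: in=111 → 111 (was 101); enqueue [1]
  #5 pop 4: in=111 → 110 (was 010); enqueue [0,3]
  #6 pop 5: in=111 → 011 (was 000); enqueue []
  #7 pop 1: in=111 → 111 (no change)
  #8 pop 0: in=111 → 111 (was 110); enqueue [4]
  #9 pop 3: in=111 → 111 (no change)
  #10 pop 4: in=111 → 110 (no change)

Fixpoint:
  val[0] = 111
  val[1] = 111
  val[2] = 111
  val[3] = 111
  val[4] = 110
  val[5] = 011

10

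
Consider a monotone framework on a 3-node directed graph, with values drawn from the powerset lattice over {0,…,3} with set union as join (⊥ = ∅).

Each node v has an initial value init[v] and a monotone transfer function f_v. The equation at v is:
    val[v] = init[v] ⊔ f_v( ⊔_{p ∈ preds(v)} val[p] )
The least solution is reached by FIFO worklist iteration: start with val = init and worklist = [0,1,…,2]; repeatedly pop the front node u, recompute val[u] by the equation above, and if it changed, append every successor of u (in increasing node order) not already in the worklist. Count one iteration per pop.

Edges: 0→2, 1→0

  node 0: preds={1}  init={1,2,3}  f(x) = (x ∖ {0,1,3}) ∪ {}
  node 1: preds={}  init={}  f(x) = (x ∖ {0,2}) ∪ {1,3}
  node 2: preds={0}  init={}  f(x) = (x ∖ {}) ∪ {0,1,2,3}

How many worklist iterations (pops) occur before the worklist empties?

4

Worklist (4 pops):
  #1 pop 0: in={} → {1,2,3} (no change)
  #2 pop 1: in={} → {1,3} (was {}); enqueue [0]
  #3 pop 2: in={1,2,3} → {0,1,2,3} (was {}); enqueue []
  #4 pop 0: in={1,3} → {1,2,3} (no change)

Fixpoint:
  val[0] = {1,2,3}
  val[1] = {1,3}
  val[2] = {0,1,2,3}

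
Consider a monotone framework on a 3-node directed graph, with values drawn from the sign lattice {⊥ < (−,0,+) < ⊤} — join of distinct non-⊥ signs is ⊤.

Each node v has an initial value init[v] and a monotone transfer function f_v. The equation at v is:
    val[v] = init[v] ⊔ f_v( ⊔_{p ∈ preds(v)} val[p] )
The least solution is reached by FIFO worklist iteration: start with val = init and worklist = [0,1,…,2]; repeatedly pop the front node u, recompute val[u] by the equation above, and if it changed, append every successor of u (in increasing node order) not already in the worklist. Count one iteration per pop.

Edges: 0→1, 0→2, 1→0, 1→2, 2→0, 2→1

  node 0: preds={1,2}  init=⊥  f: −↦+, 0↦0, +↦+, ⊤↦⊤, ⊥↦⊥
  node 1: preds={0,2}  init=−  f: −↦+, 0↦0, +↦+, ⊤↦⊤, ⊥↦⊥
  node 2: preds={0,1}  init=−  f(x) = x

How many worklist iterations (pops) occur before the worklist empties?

6

Worklist (6 pops):
  #1 pop 0: in=− → + (was ⊥); enqueue []
  #2 pop 1: in=⊤ → ⊤ (was −); enqueue [0]
  #3 pop 2: in=⊤ → ⊤ (was −); enqueue [1]
  #4 pop 0: in=⊤ → ⊤ (was +); enqueue [2]
  #5 pop 1: in=⊤ → ⊤ (no change)
  #6 pop 2: in=⊤ → ⊤ (no change)

Fixpoint:
  val[0] = ⊤
  val[1] = ⊤
  val[2] = ⊤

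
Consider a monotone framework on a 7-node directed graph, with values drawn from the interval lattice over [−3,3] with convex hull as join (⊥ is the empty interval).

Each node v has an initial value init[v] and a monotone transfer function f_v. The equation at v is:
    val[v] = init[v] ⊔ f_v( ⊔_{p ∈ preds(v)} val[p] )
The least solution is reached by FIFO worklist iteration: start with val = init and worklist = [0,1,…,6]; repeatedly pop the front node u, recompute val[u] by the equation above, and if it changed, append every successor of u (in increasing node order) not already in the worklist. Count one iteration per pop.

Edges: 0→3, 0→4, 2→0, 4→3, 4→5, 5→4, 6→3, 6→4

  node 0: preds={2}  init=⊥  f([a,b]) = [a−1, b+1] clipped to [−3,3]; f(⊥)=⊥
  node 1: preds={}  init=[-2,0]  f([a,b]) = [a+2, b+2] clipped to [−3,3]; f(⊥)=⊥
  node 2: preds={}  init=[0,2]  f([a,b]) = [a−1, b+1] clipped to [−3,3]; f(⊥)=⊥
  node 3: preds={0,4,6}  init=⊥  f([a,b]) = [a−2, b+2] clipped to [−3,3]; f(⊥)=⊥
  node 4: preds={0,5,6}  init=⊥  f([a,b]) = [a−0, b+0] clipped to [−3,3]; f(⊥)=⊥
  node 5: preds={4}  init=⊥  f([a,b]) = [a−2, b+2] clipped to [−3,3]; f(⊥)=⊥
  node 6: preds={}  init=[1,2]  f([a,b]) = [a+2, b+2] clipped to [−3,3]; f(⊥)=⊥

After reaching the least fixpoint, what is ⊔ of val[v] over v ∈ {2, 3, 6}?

Trace (11 dequeues):
  [1] u=0 | in [0,2] | out [-1,3] | prev ⊥ | push {}
  [2] u=1 | in ⊥ | out [-2,0] | ==
  [3] u=2 | in ⊥ | out [0,2] | ==
  [4] u=3 | in [-1,3] | out [-3,3] | prev ⊥ | push {}
  [5] u=4 | in [-1,3] | out [-1,3] | prev ⊥ | push {3}
  [6] u=5 | in [-1,3] | out [-3,3] | prev ⊥ | push {4}
  [7] u=6 | in ⊥ | out [1,2] | ==
  [8] u=3 | in [-1,3] | out [-3,3] | ==
  [9] u=4 | in [-3,3] | out [-3,3] | prev [-1,3] | push {3,5}
  [10] u=3 | in [-3,3] | out [-3,3] | ==
  [11] u=5 | in [-3,3] | out [-3,3] | ==

Converged values:
  [0] [-1,3]
  [1] [-2,0]
  [2] [0,2]
  [3] [-3,3]
  [4] [-3,3]
  [5] [-3,3]
  [6] [1,2]

[-3,3]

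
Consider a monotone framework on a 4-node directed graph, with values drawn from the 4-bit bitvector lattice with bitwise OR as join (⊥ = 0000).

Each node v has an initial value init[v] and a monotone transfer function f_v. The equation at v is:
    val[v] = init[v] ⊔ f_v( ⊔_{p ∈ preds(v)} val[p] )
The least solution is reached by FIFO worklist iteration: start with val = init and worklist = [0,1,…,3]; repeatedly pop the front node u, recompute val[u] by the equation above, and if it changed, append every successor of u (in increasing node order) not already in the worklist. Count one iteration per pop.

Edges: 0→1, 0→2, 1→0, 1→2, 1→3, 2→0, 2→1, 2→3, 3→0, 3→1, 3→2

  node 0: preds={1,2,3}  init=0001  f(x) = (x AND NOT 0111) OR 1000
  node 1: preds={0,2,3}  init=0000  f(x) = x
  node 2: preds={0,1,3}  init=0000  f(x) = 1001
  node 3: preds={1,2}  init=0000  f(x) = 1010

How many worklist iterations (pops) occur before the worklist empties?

Worklist (9 pops):
  #1 pop 0: in=0000 → 1001 (was 0001); enqueue []
  #2 pop 1: in=1001 → 1001 (was 0000); enqueue [0]
  #3 pop 2: in=1001 → 1001 (was 0000); enqueue [1]
  #4 pop 3: in=1001 → 1010 (was 0000); enqueue [2]
  #5 pop 0: in=1011 → 1001 (no change)
  #6 pop 1: in=1011 → 1011 (was 1001); enqueue [0,3]
  #7 pop 2: in=1011 → 1001 (no change)
  #8 pop 0: in=1011 → 1001 (no change)
  #9 pop 3: in=1011 → 1010 (no change)

Fixpoint:
  val[0] = 1001
  val[1] = 1011
  val[2] = 1001
  val[3] = 1010

9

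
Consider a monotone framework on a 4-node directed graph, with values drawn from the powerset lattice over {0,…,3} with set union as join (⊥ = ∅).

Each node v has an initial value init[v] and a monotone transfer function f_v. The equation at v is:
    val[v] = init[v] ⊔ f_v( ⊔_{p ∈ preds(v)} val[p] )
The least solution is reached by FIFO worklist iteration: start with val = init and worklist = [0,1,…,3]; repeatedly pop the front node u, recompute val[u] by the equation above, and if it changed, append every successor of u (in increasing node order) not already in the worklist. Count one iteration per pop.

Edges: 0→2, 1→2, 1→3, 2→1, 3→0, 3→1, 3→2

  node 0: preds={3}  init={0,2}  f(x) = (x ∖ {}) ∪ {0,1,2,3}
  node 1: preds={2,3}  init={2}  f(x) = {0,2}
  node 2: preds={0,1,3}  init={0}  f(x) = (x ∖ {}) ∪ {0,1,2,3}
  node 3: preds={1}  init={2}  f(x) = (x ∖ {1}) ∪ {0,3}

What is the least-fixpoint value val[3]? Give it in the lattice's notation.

{0,2,3}

Trace (7 dequeues):
  [1] u=0 | in {2} | out {0,1,2,3} | prev {0,2} | push {}
  [2] u=1 | in {0,2} | out {0,2} | prev {2} | push {}
  [3] u=2 | in {0,1,2,3} | out {0,1,2,3} | prev {0} | push {1}
  [4] u=3 | in {0,2} | out {0,2,3} | prev {2} | push {0,2}
  [5] u=1 | in {0,1,2,3} | out {0,2} | ==
  [6] u=0 | in {0,2,3} | out {0,1,2,3} | ==
  [7] u=2 | in {0,1,2,3} | out {0,1,2,3} | ==

Converged values:
  [0] {0,1,2,3}
  [1] {0,2}
  [2] {0,1,2,3}
  [3] {0,2,3}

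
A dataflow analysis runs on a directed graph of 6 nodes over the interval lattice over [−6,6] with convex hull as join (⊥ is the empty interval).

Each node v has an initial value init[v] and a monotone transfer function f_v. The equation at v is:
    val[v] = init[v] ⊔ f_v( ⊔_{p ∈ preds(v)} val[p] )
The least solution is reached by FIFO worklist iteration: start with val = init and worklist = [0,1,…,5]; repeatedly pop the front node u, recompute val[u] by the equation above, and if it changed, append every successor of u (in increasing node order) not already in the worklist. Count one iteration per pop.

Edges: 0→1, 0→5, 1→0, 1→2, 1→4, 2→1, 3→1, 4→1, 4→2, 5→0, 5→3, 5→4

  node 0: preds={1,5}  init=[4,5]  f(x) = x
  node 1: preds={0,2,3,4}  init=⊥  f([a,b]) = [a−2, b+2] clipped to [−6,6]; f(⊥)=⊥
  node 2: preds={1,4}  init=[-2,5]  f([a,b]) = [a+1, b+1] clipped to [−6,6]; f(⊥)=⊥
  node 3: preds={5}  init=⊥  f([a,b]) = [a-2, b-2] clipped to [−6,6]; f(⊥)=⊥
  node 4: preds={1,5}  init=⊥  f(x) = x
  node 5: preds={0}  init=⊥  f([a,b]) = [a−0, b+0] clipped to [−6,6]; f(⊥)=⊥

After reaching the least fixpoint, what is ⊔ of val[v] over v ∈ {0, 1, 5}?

Iteration log — 22 steps:
  step 1. node 0  ⊔preds=⊥  new=[4,5]  stable
  step 2. node 1  ⊔preds=[-2,5]  new=[-4,6]  old=⊥  +wl: 0
  step 3. node 2  ⊔preds=[-4,6]  new=[-3,6]  old=[-2,5]  +wl: 1
  step 4. node 3  ⊔preds=⊥  new=⊥  stable
  step 5. node 4  ⊔preds=[-4,6]  new=[-4,6]  old=⊥  +wl: 2
  step 6. node 5  ⊔preds=[4,5]  new=[4,5]  old=⊥  +wl: 3,4
  step 7. node 0  ⊔preds=[-4,6]  new=[-4,6]  old=[4,5]  +wl: 5
  step 8. node 1  ⊔preds=[-4,6]  new=[-6,6]  old=[-4,6]  +wl: 0
  step 9. node 2  ⊔preds=[-6,6]  new=[-5,6]  old=[-3,6]  +wl: 1
  step 10. node 3  ⊔preds=[4,5]  new=[2,3]  old=⊥  +wl: 
  step 11. node 4  ⊔preds=[-6,6]  new=[-6,6]  old=[-4,6]  +wl: 2
  step 12. node 5  ⊔preds=[-4,6]  new=[-4,6]  old=[4,5]  +wl: 3,4
  step 13. node 0  ⊔preds=[-6,6]  new=[-6,6]  old=[-4,6]  +wl: 5
  step 14. node 1  ⊔preds=[-6,6]  new=[-6,6]  stable
  step 15. node 2  ⊔preds=[-6,6]  new=[-5,6]  stable
  step 16. node 3  ⊔preds=[-4,6]  new=[-6,4]  old=[2,3]  +wl: 1
  step 17. node 4  ⊔preds=[-6,6]  new=[-6,6]  stable
  step 18. node 5  ⊔preds=[-6,6]  new=[-6,6]  old=[-4,6]  +wl: 0,3,4
  step 19. node 1  ⊔preds=[-6,6]  new=[-6,6]  stable
  step 20. node 0  ⊔preds=[-6,6]  new=[-6,6]  stable
  step 21. node 3  ⊔preds=[-6,6]  new=[-6,4]  stable
  step 22. node 4  ⊔preds=[-6,6]  new=[-6,6]  stable

Least fixpoint reached:
  node 0: [-6,6]
  node 1: [-6,6]
  node 2: [-5,6]
  node 3: [-6,4]
  node 4: [-6,6]
  node 5: [-6,6]

[-6,6]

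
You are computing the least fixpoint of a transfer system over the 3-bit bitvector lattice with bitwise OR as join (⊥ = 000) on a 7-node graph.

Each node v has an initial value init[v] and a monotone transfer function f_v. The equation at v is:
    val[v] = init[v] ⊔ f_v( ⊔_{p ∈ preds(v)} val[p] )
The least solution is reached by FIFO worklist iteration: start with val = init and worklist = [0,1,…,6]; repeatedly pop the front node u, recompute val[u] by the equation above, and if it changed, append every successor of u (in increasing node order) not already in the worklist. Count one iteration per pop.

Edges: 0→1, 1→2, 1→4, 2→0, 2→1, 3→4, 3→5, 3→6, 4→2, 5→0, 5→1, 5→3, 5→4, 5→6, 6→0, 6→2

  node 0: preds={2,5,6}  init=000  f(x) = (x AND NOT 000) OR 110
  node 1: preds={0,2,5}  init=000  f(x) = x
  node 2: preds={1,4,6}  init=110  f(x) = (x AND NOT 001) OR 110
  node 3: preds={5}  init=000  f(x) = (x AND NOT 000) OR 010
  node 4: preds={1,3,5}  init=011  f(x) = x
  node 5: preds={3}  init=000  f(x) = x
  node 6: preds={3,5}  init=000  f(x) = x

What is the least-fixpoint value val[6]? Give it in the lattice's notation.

Iteration log — 12 steps:
  step 1. node 0  ⊔preds=110  new=110  old=000  +wl: 
  step 2. node 1  ⊔preds=110  new=110  old=000  +wl: 
  step 3. node 2  ⊔preds=111  new=110  stable
  step 4. node 3  ⊔preds=000  new=010  old=000  +wl: 
  step 5. node 4  ⊔preds=110  new=111  old=011  +wl: 2
  step 6. node 5  ⊔preds=010  new=010  old=000  +wl: 0,1,3,4
  step 7. node 6  ⊔preds=010  new=010  old=000  +wl: 
  step 8. node 2  ⊔preds=111  new=110  stable
  step 9. node 0  ⊔preds=110  new=110  stable
  step 10. node 1  ⊔preds=110  new=110  stable
  step 11. node 3  ⊔preds=010  new=010  stable
  step 12. node 4  ⊔preds=110  new=111  stable

Least fixpoint reached:
  node 0: 110
  node 1: 110
  node 2: 110
  node 3: 010
  node 4: 111
  node 5: 010
  node 6: 010

010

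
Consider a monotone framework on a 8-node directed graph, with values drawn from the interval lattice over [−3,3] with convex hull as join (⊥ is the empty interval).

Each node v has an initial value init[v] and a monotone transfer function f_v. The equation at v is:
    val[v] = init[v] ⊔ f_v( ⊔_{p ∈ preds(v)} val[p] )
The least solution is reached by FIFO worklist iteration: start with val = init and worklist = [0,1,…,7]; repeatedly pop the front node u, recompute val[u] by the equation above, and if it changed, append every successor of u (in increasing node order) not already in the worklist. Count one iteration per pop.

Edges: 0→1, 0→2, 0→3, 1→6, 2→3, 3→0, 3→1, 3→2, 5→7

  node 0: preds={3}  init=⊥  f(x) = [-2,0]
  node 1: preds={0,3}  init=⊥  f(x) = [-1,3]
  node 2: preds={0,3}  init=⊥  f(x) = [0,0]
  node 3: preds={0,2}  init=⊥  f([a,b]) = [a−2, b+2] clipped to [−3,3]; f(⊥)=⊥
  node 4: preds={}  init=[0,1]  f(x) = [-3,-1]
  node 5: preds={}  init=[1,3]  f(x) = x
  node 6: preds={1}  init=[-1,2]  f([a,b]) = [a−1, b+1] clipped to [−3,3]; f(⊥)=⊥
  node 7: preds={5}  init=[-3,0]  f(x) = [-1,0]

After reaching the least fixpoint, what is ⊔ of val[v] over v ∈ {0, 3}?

[-3,2]

Trace (11 dequeues):
  [1] u=0 | in ⊥ | out [-2,0] | prev ⊥ | push {}
  [2] u=1 | in [-2,0] | out [-1,3] | prev ⊥ | push {}
  [3] u=2 | in [-2,0] | out [0,0] | prev ⊥ | push {}
  [4] u=3 | in [-2,0] | out [-3,2] | prev ⊥ | push {0,1,2}
  [5] u=4 | in ⊥ | out [-3,1] | prev [0,1] | push {}
  [6] u=5 | in ⊥ | out [1,3] | ==
  [7] u=6 | in [-1,3] | out [-2,3] | prev [-1,2] | push {}
  [8] u=7 | in [1,3] | out [-3,0] | ==
  [9] u=0 | in [-3,2] | out [-2,0] | ==
  [10] u=1 | in [-3,2] | out [-1,3] | ==
  [11] u=2 | in [-3,2] | out [0,0] | ==

Converged values:
  [0] [-2,0]
  [1] [-1,3]
  [2] [0,0]
  [3] [-3,2]
  [4] [-3,1]
  [5] [1,3]
  [6] [-2,3]
  [7] [-3,0]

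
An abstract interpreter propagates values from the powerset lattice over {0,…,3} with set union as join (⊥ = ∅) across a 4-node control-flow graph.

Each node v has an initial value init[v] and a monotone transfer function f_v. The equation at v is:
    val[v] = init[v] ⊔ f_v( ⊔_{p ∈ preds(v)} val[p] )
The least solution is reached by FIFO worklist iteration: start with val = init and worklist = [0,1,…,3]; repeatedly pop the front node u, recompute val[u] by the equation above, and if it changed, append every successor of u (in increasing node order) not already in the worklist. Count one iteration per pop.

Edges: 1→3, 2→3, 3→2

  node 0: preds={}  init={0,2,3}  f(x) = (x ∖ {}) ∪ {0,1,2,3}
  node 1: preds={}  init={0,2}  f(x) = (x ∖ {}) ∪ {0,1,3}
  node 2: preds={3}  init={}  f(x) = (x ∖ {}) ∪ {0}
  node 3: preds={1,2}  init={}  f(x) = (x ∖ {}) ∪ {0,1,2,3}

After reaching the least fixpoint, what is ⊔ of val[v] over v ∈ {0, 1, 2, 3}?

Worklist (6 pops):
  #1 pop 0: in={} → {0,1,2,3} (was {0,2,3}); enqueue []
  #2 pop 1: in={} → {0,1,2,3} (was {0,2}); enqueue []
  #3 pop 2: in={} → {0} (was {}); enqueue []
  #4 pop 3: in={0,1,2,3} → {0,1,2,3} (was {}); enqueue [2]
  #5 pop 2: in={0,1,2,3} → {0,1,2,3} (was {0}); enqueue [3]
  #6 pop 3: in={0,1,2,3} → {0,1,2,3} (no change)

Fixpoint:
  val[0] = {0,1,2,3}
  val[1] = {0,1,2,3}
  val[2] = {0,1,2,3}
  val[3] = {0,1,2,3}

{0,1,2,3}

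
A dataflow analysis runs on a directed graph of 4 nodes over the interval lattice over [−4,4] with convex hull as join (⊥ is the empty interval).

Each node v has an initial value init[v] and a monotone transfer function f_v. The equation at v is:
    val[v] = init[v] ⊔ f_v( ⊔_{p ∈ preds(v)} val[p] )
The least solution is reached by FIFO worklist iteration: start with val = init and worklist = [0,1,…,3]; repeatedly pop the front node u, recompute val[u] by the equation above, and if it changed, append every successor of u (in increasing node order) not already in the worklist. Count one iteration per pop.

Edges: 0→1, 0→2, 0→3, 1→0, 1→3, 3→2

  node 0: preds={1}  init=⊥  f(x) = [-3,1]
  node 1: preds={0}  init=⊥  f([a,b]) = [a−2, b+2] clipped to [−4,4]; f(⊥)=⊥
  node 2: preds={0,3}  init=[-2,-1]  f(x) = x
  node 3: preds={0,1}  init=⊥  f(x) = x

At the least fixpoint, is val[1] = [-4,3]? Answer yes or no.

yes

Worklist (6 pops):
  #1 pop 0: in=⊥ → [-3,1] (was ⊥); enqueue []
  #2 pop 1: in=[-3,1] → [-4,3] (was ⊥); enqueue [0]
  #3 pop 2: in=[-3,1] → [-3,1] (was [-2,-1]); enqueue []
  #4 pop 3: in=[-4,3] → [-4,3] (was ⊥); enqueue [2]
  #5 pop 0: in=[-4,3] → [-3,1] (no change)
  #6 pop 2: in=[-4,3] → [-4,3] (was [-3,1]); enqueue []

Fixpoint:
  val[0] = [-3,1]
  val[1] = [-4,3]
  val[2] = [-4,3]
  val[3] = [-4,3]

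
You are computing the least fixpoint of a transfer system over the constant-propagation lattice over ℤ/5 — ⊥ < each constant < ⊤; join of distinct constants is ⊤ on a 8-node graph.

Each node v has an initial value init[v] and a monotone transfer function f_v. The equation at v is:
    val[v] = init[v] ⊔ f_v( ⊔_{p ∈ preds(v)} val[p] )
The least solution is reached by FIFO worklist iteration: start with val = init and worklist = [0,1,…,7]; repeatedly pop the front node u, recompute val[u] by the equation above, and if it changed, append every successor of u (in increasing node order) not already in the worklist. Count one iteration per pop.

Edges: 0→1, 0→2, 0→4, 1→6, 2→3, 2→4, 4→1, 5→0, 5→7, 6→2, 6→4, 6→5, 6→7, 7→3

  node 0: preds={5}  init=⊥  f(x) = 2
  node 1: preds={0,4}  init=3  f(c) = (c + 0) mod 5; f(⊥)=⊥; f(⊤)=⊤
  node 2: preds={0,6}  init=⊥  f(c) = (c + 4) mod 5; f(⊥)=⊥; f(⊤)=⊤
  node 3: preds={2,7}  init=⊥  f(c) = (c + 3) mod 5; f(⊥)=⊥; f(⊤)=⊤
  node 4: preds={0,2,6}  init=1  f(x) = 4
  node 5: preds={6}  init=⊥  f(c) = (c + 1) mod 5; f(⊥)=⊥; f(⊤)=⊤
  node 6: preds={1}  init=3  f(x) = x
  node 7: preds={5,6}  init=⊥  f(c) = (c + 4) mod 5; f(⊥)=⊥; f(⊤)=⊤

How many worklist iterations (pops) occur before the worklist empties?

Iteration log — 16 steps:
  step 1. node 0  ⊔preds=⊥  new=2  old=⊥  +wl: 
  step 2. node 1  ⊔preds=⊤  new=⊤  old=3  +wl: 
  step 3. node 2  ⊔preds=⊤  new=⊤  old=⊥  +wl: 
  step 4. node 3  ⊔preds=⊤  new=⊤  old=⊥  +wl: 
  step 5. node 4  ⊔preds=⊤  new=⊤  old=1  +wl: 1
  step 6. node 5  ⊔preds=3  new=4  old=⊥  +wl: 0
  step 7. node 6  ⊔preds=⊤  new=⊤  old=3  +wl: 2,4,5
  step 8. node 7  ⊔preds=⊤  new=⊤  old=⊥  +wl: 3
  step 9. node 1  ⊔preds=⊤  new=⊤  stable
  step 10. node 0  ⊔preds=4  new=2  stable
  step 11. node 2  ⊔preds=⊤  new=⊤  stable
  step 12. node 4  ⊔preds=⊤  new=⊤  stable
  step 13. node 5  ⊔preds=⊤  new=⊤  old=4  +wl: 0,7
  step 14. node 3  ⊔preds=⊤  new=⊤  stable
  step 15. node 0  ⊔preds=⊤  new=2  stable
  step 16. node 7  ⊔preds=⊤  new=⊤  stable

Least fixpoint reached:
  node 0: 2
  node 1: ⊤
  node 2: ⊤
  node 3: ⊤
  node 4: ⊤
  node 5: ⊤
  node 6: ⊤
  node 7: ⊤

16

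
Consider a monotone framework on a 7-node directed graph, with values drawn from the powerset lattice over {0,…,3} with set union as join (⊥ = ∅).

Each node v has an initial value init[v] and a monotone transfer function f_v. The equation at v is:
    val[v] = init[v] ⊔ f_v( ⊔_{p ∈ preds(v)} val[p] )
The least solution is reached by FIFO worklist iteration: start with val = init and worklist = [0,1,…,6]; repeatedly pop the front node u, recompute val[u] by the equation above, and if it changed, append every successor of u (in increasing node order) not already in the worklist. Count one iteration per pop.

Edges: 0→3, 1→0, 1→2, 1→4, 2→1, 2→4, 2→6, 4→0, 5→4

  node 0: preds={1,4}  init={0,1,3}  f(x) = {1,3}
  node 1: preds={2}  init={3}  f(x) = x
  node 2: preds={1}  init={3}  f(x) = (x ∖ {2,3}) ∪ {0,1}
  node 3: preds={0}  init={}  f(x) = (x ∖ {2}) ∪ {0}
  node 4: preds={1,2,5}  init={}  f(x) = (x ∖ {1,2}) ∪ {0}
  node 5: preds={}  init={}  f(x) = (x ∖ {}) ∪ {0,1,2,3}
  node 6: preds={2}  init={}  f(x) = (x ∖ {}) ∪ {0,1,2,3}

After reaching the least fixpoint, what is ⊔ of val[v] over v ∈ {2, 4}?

{0,1,3}

Trace (11 dequeues):
  [1] u=0 | in {3} | out {0,1,3} | ==
  [2] u=1 | in {3} | out {3} | ==
  [3] u=2 | in {3} | out {0,1,3} | prev {3} | push {1}
  [4] u=3 | in {0,1,3} | out {0,1,3} | prev {} | push {}
  [5] u=4 | in {0,1,3} | out {0,3} | prev {} | push {0}
  [6] u=5 | in {} | out {0,1,2,3} | prev {} | push {4}
  [7] u=6 | in {0,1,3} | out {0,1,2,3} | prev {} | push {}
  [8] u=1 | in {0,1,3} | out {0,1,3} | prev {3} | push {2}
  [9] u=0 | in {0,1,3} | out {0,1,3} | ==
  [10] u=4 | in {0,1,2,3} | out {0,3} | ==
  [11] u=2 | in {0,1,3} | out {0,1,3} | ==

Converged values:
  [0] {0,1,3}
  [1] {0,1,3}
  [2] {0,1,3}
  [3] {0,1,3}
  [4] {0,3}
  [5] {0,1,2,3}
  [6] {0,1,2,3}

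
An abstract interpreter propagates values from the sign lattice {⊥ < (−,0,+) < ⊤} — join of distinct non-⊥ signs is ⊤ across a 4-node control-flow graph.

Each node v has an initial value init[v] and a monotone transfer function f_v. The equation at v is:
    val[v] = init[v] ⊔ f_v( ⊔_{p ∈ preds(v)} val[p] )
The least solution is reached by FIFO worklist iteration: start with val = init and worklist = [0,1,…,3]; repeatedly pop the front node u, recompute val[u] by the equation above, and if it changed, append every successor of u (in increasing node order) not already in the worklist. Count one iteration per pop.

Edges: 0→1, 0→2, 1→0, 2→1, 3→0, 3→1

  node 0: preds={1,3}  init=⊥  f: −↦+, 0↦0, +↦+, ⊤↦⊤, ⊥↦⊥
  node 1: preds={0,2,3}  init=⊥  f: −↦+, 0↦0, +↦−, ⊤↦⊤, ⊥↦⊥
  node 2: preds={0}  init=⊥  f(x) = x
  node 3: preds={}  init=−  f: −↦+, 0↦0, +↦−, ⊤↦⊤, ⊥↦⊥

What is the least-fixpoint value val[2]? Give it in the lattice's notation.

⊤

Worklist (8 pops):
  #1 pop 0: in=− → + (was ⊥); enqueue []
  #2 pop 1: in=⊤ → ⊤ (was ⊥); enqueue [0]
  #3 pop 2: in=+ → + (was ⊥); enqueue [1]
  #4 pop 3: in=⊥ → − (no change)
  #5 pop 0: in=⊤ → ⊤ (was +); enqueue [2]
  #6 pop 1: in=⊤ → ⊤ (no change)
  #7 pop 2: in=⊤ → ⊤ (was +); enqueue [1]
  #8 pop 1: in=⊤ → ⊤ (no change)

Fixpoint:
  val[0] = ⊤
  val[1] = ⊤
  val[2] = ⊤
  val[3] = −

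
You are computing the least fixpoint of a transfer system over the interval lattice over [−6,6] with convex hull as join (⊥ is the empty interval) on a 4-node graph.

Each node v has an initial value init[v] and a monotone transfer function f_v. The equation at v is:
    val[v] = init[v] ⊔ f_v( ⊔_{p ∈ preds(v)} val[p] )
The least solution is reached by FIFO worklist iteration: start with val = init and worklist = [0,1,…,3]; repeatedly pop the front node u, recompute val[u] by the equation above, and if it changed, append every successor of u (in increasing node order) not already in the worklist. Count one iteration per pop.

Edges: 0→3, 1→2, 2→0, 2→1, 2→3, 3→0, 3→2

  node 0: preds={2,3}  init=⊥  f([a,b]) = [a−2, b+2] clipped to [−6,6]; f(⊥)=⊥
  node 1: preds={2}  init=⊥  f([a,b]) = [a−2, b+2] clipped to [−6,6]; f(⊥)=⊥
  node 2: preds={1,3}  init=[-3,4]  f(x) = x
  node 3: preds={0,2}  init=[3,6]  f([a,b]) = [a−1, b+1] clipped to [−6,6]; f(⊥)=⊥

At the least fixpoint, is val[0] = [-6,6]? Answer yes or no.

Iteration log — 10 steps:
  step 1. node 0  ⊔preds=[-3,6]  new=[-5,6]  old=⊥  +wl: 
  step 2. node 1  ⊔preds=[-3,4]  new=[-5,6]  old=⊥  +wl: 
  step 3. node 2  ⊔preds=[-5,6]  new=[-5,6]  old=[-3,4]  +wl: 0,1
  step 4. node 3  ⊔preds=[-5,6]  new=[-6,6]  old=[3,6]  +wl: 2
  step 5. node 0  ⊔preds=[-6,6]  new=[-6,6]  old=[-5,6]  +wl: 3
  step 6. node 1  ⊔preds=[-5,6]  new=[-6,6]  old=[-5,6]  +wl: 
  step 7. node 2  ⊔preds=[-6,6]  new=[-6,6]  old=[-5,6]  +wl: 0,1
  step 8. node 3  ⊔preds=[-6,6]  new=[-6,6]  stable
  step 9. node 0  ⊔preds=[-6,6]  new=[-6,6]  stable
  step 10. node 1  ⊔preds=[-6,6]  new=[-6,6]  stable

Least fixpoint reached:
  node 0: [-6,6]
  node 1: [-6,6]
  node 2: [-6,6]
  node 3: [-6,6]

yes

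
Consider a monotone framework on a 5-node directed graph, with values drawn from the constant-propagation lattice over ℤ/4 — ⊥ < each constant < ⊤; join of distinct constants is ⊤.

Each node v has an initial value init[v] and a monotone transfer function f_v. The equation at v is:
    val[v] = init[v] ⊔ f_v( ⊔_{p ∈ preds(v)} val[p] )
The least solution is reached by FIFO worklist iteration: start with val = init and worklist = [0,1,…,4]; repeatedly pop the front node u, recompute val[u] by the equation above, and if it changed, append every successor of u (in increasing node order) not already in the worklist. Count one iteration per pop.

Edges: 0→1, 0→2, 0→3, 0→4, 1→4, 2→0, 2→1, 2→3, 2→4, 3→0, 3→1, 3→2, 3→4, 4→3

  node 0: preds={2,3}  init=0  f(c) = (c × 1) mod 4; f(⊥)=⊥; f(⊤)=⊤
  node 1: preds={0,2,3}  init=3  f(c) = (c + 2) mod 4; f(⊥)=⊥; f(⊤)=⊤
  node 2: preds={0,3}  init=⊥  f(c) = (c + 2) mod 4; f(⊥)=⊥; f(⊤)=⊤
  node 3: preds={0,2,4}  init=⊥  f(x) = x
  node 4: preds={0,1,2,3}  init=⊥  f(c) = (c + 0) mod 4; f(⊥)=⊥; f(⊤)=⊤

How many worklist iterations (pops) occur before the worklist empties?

Iteration log — 12 steps:
  step 1. node 0  ⊔preds=⊥  new=0  stable
  step 2. node 1  ⊔preds=0  new=⊤  old=3  +wl: 
  step 3. node 2  ⊔preds=0  new=2  old=⊥  +wl: 0,1
  step 4. node 3  ⊔preds=⊤  new=⊤  old=⊥  +wl: 2
  step 5. node 4  ⊔preds=⊤  new=⊤  old=⊥  +wl: 3
  step 6. node 0  ⊔preds=⊤  new=⊤  old=0  +wl: 4
  step 7. node 1  ⊔preds=⊤  new=⊤  stable
  step 8. node 2  ⊔preds=⊤  new=⊤  old=2  +wl: 0,1
  step 9. node 3  ⊔preds=⊤  new=⊤  stable
  step 10. node 4  ⊔preds=⊤  new=⊤  stable
  step 11. node 0  ⊔preds=⊤  new=⊤  stable
  step 12. node 1  ⊔preds=⊤  new=⊤  stable

Least fixpoint reached:
  node 0: ⊤
  node 1: ⊤
  node 2: ⊤
  node 3: ⊤
  node 4: ⊤

12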